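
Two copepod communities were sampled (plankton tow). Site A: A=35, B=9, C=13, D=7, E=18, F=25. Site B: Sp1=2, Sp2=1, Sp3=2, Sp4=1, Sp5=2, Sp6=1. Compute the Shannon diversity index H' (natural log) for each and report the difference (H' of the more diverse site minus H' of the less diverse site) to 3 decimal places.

0.087

Site A: N=107, proportions 0.3271028, 0.0841121, 0.1214953, 0.0654206, 0.1682243, 0.2336449, giving H' = 1.6478148 (working shown to 7 dp, full precision carried).
Site B: N=9, proportions 0.2222222, 0.1111111, 0.2222222, 0.1111111, 0.2222222, 0.1111111, giving H' = 1.7351265.
Difference = |1.6478148 − 1.7351265| = 0.0873117, i.e. 0.087 to 3 decimal places.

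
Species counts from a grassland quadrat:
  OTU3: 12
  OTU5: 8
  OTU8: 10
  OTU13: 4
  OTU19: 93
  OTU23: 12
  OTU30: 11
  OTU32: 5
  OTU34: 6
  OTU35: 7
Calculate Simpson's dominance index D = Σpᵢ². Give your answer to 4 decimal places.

Total N = 12+8+10+4+93+12+11+5+6+7 = 168, so the proportions are 0.071429, 0.047619, 0.059524, 0.02381, 0.553571, 0.071429, 0.065476, 0.029762, 0.035714, 0.041667 (working shown to 6 dp, full precision carried).
D = 0.071429² + 0.047619² + 0.059524² + 0.02381² + 0.553571² + 0.071429² + 0.065476² + 0.029762² + 0.035714² + 0.041667² = 0.005102 + 0.002268 + 0.003543 + 0.000567 + 0.306441 + 0.005102 + 0.004287 + 0.000886 + 0.001276 + 0.001736 = 0.331207.
To 4 decimal places, D = 0.3312.

0.3312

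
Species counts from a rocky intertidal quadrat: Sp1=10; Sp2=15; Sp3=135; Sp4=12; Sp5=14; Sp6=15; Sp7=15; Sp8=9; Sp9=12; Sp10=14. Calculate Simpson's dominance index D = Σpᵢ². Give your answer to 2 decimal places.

0.31

Total N = 10+15+135+12+14+15+15+9+12+14 = 251, so the proportions are 0.0398, 0.0598, 0.5378, 0.0478, 0.0558, 0.0598, 0.0598, 0.0359, 0.0478, 0.0558 (working shown to 4 dp, full precision carried).
D = 0.0398² + 0.0598² + 0.5378² + 0.0478² + 0.0558² + 0.0598² + 0.0598² + 0.0359² + 0.0478² + 0.0558² = 0.0016 + 0.0036 + 0.2893 + 0.0023 + 0.0031 + 0.0036 + 0.0036 + 0.0013 + 0.0023 + 0.0031 = 0.3137.
To 2 decimal places, D = 0.31.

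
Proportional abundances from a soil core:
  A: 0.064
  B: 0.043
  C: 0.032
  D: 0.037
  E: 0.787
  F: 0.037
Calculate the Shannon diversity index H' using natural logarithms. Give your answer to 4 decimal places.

Each pᵢ ln pᵢ term (working shown to 6 dp, full precision carried): 0.064×(-2.748872)=-0.175928, 0.043×(-3.146555)=-0.135302, 0.032×(-3.442019)=-0.110145, 0.037×(-3.296837)=-0.121983, 0.787×(-0.239527)=-0.188508, 0.037×(-3.296837)=-0.121983.
Sum = -0.853848, so H' = 0.8538.

0.8538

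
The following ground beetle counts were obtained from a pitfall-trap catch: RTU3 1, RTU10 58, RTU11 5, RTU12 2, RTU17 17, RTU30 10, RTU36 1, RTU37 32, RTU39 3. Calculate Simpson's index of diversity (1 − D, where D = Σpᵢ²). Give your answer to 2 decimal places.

Total N = 1+58+5+2+17+10+1+32+3 = 129, so the proportions are 0.0078, 0.4496, 0.0388, 0.0155, 0.1318, 0.0775, 0.0078, 0.2481, 0.0233 (working shown to 4 dp, full precision carried).
D = 0.0078² + 0.4496² + 0.0388² + 0.0155² + 0.1318² + 0.0775² + 0.0078² + 0.2481² + 0.0233² = 0.0001 + 0.2022 + 0.0015 + 0.0002 + 0.0174 + 0.0060 + 0.0001 + 0.0615 + 0.0005 = 0.2895.
So 1 − D = 0.7105, i.e. 0.71 to 2 decimal places.

0.71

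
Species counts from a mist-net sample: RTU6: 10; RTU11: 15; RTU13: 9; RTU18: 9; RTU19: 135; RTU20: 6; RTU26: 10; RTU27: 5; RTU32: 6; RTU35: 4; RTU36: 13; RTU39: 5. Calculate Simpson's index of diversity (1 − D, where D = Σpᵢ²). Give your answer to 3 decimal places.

0.629

Total N = 10+15+9+9+135+6+10+5+6+4+13+5 = 227, so the proportions are 0.04405, 0.06608, 0.03965, 0.03965, 0.59471, 0.02643, 0.04405, 0.02203, 0.02643, 0.01762, 0.05727, 0.02203 (working shown to 5 dp, full precision carried).
D = 0.04405² + 0.06608² + 0.03965² + 0.03965² + 0.59471² + 0.02643² + 0.04405² + 0.02203² + 0.02643² + 0.01762² + 0.05727² + 0.02203² = 0.00194 + 0.00437 + 0.00157 + 0.00157 + 0.35368 + 0.00070 + 0.00194 + 0.00049 + 0.00070 + 0.00031 + 0.00328 + 0.00049 = 0.37103.
So 1 − D = 0.62897, i.e. 0.629 to 3 decimal places.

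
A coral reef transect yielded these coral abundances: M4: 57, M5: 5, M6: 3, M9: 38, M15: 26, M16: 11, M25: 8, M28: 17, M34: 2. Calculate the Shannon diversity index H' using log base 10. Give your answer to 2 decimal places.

0.77

Total N = 57+5+3+38+26+11+8+17+2 = 167, so the proportions are 0.3413, 0.0299, 0.018, 0.2275, 0.1557, 0.0659, 0.0479, 0.1018, 0.012 (working shown to 4 dp, full precision carried).
Each pᵢ log₁₀ pᵢ term: 0.3413×(-0.4668)=-0.1593, 0.0299×(-1.5237)=-0.0456, 0.018×(-1.7456)=-0.0314, 0.2275×(-0.6429)=-0.1463, 0.1557×(-0.8077)=-0.1258, 0.0659×(-1.1813)=-0.0778, 0.0479×(-1.3196)=-0.0632, 0.1018×(-0.9923)=-0.1010, 0.012×(-1.9217)=-0.0230.
Sum = -0.7734, so H' = 0.77.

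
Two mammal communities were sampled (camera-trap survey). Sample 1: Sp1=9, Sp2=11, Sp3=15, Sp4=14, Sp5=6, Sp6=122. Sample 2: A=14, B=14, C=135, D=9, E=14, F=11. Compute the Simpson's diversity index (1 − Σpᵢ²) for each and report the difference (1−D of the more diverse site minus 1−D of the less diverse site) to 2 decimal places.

Sample 1: N=177, proportions 0.05085, 0.06215, 0.08475, 0.0791, 0.0339, 0.68927, giving 1−D = 0.50388 (working shown to 5 dp, full precision carried).
Sample 2: N=197, proportions 0.07107, 0.07107, 0.68528, 0.04569, 0.07107, 0.05584, giving 1−D = 0.51004.
Difference = |0.50388 − 0.51004| = 0.00616, i.e. 0.01 to 2 decimal places.

0.01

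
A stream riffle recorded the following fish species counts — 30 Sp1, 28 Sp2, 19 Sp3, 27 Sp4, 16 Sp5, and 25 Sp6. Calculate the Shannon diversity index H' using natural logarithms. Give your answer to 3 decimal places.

1.769

Total N = 30+28+19+27+16+25 = 145, so the proportions are 0.2069, 0.1931, 0.13103, 0.18621, 0.11034, 0.17241 (working shown to 5 dp, full precision carried).
Each pᵢ ln pᵢ term: 0.2069×(-1.57554)=-0.32597, 0.1931×(-1.64453)=-0.31756, 0.13103×(-2.03229)=-0.26630, 0.18621×(-1.68090)=-0.31299, 0.11034×(-2.20415)=-0.24322, 0.17241×(-1.75786)=-0.30308.
Sum = -1.76913, so H' = 1.769.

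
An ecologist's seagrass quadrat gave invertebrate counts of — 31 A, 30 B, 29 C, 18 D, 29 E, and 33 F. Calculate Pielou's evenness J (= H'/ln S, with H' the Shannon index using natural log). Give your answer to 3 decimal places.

Total N = 31+30+29+18+29+33 = 170, so the proportions are 0.18235, 0.17647, 0.17059, 0.10588, 0.17059, 0.19412 (working shown to 5 dp, full precision carried).
H' = −Σ pᵢ ln pᵢ = −((-0.31033) + (-0.30611) + (-0.30169) + (-0.23775) + (-0.30169) + (-0.31822)) = 1.77577.
With S = 6 species, ln S = 1.79176, so J = 1.77577/1.79176 = 0.99108, i.e. 0.991 to 3 decimal places.

0.991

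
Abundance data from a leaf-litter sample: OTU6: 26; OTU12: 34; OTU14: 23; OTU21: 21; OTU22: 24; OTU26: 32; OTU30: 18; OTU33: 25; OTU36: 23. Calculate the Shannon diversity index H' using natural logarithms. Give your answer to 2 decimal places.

Total N = 26+34+23+21+24+32+18+25+23 = 226, so the proportions are 0.115, 0.1504, 0.1018, 0.0929, 0.1062, 0.1416, 0.0796, 0.1106, 0.1018 (working shown to 4 dp, full precision carried).
Each pᵢ ln pᵢ term: 0.115×(-2.1624)=-0.2488, 0.1504×(-1.8942)=-0.2850, 0.1018×(-2.2850)=-0.2325, 0.0929×(-2.3760)=-0.2208, 0.1062×(-2.2425)=-0.2381, 0.1416×(-1.9548)=-0.2768, 0.0796×(-2.5302)=-0.2015, 0.1106×(-2.2017)=-0.2435, 0.1018×(-2.2850)=-0.2325.
Sum = -2.1796, so H' = 2.18.

2.18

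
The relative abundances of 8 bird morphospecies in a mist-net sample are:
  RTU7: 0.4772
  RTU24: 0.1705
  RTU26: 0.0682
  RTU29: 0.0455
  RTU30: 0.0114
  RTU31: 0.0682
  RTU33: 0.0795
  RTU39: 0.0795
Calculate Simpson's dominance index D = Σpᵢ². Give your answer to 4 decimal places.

D = 0.4772² + 0.1705² + 0.0682² + 0.0455² + 0.0114² + 0.0682² + 0.0795² + 0.0795² = 0.227720 + 0.029070 + 0.004651 + 0.002070 + 0.000130 + 0.004651 + 0.006320 + 0.006320 = 0.280933 (working shown to 6 dp, full precision carried).
To 4 decimal places, D = 0.2809.

0.2809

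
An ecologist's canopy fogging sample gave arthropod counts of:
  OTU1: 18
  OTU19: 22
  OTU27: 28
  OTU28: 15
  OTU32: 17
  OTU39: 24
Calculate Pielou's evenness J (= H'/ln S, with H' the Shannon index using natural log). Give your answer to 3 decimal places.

0.987

Total N = 18+22+28+15+17+24 = 124, so the proportions are 0.14516, 0.17742, 0.22581, 0.12097, 0.1371, 0.19355 (working shown to 5 dp, full precision carried).
H' = −Σ pᵢ ln pᵢ = −((-0.28015) + (-0.30680) + (-0.33602) + (-0.25551) + (-0.27242) + (-0.31785)) = 1.76875.
With S = 6 species, ln S = 1.79176, so J = 1.76875/1.79176 = 0.98716, i.e. 0.987 to 3 decimal places.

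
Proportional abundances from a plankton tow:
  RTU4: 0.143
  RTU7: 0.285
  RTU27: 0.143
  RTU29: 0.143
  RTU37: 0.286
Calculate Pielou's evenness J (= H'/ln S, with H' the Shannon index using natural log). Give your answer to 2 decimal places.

0.96

H' = −Σ pᵢ ln pᵢ = −((-0.2781) + (-0.3578) + (-0.2781) + (-0.2781) + (-0.3580)) = 1.5501 (working shown to 4 dp, full precision carried).
With S = 5 species, ln S = 1.6094, so J = 1.5501/1.6094 = 0.9631, i.e. 0.96 to 2 decimal places.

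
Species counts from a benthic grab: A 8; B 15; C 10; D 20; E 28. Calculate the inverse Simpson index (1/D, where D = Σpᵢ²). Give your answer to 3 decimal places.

Total N = 8+15+10+20+28 = 81, so the proportions are 0.0987654, 0.1851852, 0.1234568, 0.2469136, 0.345679 (working shown to 7 dp, full precision carried).
D = 0.0987654² + 0.1851852² + 0.1234568² + 0.2469136² + 0.345679² = 0.0097546 + 0.0342936 + 0.0152416 + 0.0609663 + 0.1194940 = 0.2397500.
So 1/D = 4.17101, i.e. 4.171 to 3 decimal places.

4.171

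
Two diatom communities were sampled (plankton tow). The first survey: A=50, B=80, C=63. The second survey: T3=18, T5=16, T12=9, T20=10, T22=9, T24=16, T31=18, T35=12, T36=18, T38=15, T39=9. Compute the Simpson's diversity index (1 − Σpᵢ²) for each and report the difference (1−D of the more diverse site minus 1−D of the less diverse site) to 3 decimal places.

0.248

The first survey: N=193, proportions 0.25907, 0.41451, 0.32642, giving 1−D = 0.65451 (working shown to 5 dp, full precision carried).
The second survey: N=150, proportions 0.12, 0.10667, 0.06, 0.06667, 0.06, 0.10667, 0.12, 0.08, 0.12, 0.1, 0.06, giving 1−D = 0.90240.
Difference = |0.65451 − 0.90240| = 0.24789, i.e. 0.248 to 3 decimal places.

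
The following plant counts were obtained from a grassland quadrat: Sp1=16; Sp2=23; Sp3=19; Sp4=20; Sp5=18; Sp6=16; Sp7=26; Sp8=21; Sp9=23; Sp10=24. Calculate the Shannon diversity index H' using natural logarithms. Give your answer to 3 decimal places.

Total N = 16+23+19+20+18+16+26+21+23+24 = 206, so the proportions are 0.07767, 0.11165, 0.09223, 0.09709, 0.08738, 0.07767, 0.12621, 0.10194, 0.11165, 0.1165 (working shown to 5 dp, full precision carried).
Each pᵢ ln pᵢ term: 0.07767×(-2.55529)=-0.19847, 0.11165×(-2.19238)=-0.24478, 0.09223×(-2.38344)=-0.21983, 0.09709×(-2.33214)=-0.22642, 0.08738×(-2.43750)=-0.21299, 0.07767×(-2.55529)=-0.19847, 0.12621×(-2.06978)=-0.26123, 0.10194×(-2.28335)=-0.23277, 0.11165×(-2.19238)=-0.24478, 0.1165×(-2.14982)=-0.25046.
Sum = -2.29021, so H' = 2.290.

2.290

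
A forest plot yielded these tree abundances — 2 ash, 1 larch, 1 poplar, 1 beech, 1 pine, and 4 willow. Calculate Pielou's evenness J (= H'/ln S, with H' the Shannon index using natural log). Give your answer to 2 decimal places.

Total N = 2+1+1+1+1+4 = 10, so the proportions are 0.2, 0.1, 0.1, 0.1, 0.1, 0.4 (working shown to 4 dp, full precision carried).
H' = −Σ pᵢ ln pᵢ = −((-0.3219) + (-0.2303) + (-0.2303) + (-0.2303) + (-0.2303) + (-0.3665)) = 1.6094.
With S = 6 species, ln S = 1.7918, so J = 1.6094/1.7918 = 0.8982, i.e. 0.90 to 2 decimal places.

0.90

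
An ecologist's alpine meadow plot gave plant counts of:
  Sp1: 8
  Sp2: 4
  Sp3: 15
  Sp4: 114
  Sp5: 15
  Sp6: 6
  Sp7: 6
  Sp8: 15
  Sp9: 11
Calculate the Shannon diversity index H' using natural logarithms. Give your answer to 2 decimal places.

Total N = 8+4+15+114+15+6+6+15+11 = 194, so the proportions are 0.0412, 0.0206, 0.0773, 0.5876, 0.0773, 0.0309, 0.0309, 0.0773, 0.0567 (working shown to 4 dp, full precision carried).
Each pᵢ ln pᵢ term: 0.0412×(-3.1884)=-0.1315, 0.0206×(-3.8816)=-0.0800, 0.0773×(-2.5598)=-0.1979, 0.5876×(-0.5317)=-0.3124, 0.0773×(-2.5598)=-0.1979, 0.0309×(-3.4761)=-0.1075, 0.0309×(-3.4761)=-0.1075, 0.0773×(-2.5598)=-0.1979, 0.0567×(-2.8700)=-0.1627.
Sum = -1.4954, so H' = 1.50.

1.50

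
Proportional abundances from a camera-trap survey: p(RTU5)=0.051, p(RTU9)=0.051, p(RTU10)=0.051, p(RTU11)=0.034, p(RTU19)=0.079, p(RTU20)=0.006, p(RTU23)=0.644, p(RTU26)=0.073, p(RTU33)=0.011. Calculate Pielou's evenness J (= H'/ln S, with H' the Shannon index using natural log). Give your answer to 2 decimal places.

0.60

H' = −Σ pᵢ ln pᵢ = −((-0.1518) + (-0.1518) + (-0.1518) + (-0.1150) + (-0.2005) + (-0.0307) + (-0.2834) + (-0.1911) + (-0.0496)) = 1.3256 (working shown to 4 dp, full precision carried).
With S = 9 species, ln S = 2.1972, so J = 1.3256/2.1972 = 0.6033, i.e. 0.60 to 2 decimal places.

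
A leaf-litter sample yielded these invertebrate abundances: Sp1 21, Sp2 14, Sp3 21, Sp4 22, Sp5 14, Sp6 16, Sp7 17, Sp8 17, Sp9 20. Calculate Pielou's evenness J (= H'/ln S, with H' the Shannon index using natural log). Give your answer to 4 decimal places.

Total N = 21+14+21+22+14+16+17+17+20 = 162, so the proportions are 0.12963, 0.08642, 0.12963, 0.135802, 0.08642, 0.098765, 0.104938, 0.104938, 0.123457 (working shown to 6 dp, full precision carried).
H' = −Σ pᵢ ln pᵢ = −((-0.264843) + (-0.211602) + (-0.264843) + (-0.271137) + (-0.211602) + (-0.228643) + (-0.236571) + (-0.236571) + (-0.258255)) = 2.184067.
With S = 9 species, ln S = 2.197225, so J = 2.184067/2.197225 = 0.994012, i.e. 0.9940 to 4 decimal places.

0.9940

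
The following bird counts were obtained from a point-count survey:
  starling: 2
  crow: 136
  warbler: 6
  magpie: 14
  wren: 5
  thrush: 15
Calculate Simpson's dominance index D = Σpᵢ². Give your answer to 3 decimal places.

Total N = 2+136+6+14+5+15 = 178, so the proportions are 0.01124, 0.76404, 0.03371, 0.07865, 0.02809, 0.08427 (working shown to 5 dp, full precision carried).
D = 0.01124² + 0.76404² + 0.03371² + 0.07865² + 0.02809² + 0.08427² = 0.00013 + 0.58376 + 0.00114 + 0.00619 + 0.00079 + 0.00710 = 0.59910.
To 3 decimal places, D = 0.599.

0.599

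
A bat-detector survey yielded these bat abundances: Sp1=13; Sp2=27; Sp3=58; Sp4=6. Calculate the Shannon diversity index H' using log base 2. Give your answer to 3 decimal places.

Total N = 13+27+58+6 = 104, so the proportions are 0.125, 0.25962, 0.55769, 0.05769 (working shown to 5 dp, full precision carried).
Each pᵢ log₂ pᵢ term: 0.125×(-3.00000)=-0.37500, 0.25962×(-1.94555)=-0.50510, 0.55769×(-0.84246)=-0.46983, 0.05769×(-4.11548)=-0.23743.
Sum = -1.58736, so H' = 1.587.

1.587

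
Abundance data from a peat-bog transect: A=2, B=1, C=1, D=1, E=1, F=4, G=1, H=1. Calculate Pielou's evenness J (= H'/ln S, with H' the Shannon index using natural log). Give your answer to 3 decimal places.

0.917

Total N = 2+1+1+1+1+4+1+1 = 12, so the proportions are 0.16667, 0.08333, 0.08333, 0.08333, 0.08333, 0.33333, 0.08333, 0.08333 (working shown to 5 dp, full precision carried).
H' = −Σ pᵢ ln pᵢ = −((-0.29863) + (-0.20708) + (-0.20708) + (-0.20708) + (-0.20708) + (-0.36620) + (-0.20708) + (-0.20708)) = 1.90728.
With S = 8 species, ln S = 2.07944, so J = 1.90728/2.07944 = 0.91721, i.e. 0.917 to 3 decimal places.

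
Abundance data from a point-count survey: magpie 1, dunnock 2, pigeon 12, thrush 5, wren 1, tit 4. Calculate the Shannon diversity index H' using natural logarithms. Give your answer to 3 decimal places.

Total N = 1+2+12+5+1+4 = 25, so the proportions are 0.04, 0.08, 0.48, 0.2, 0.04, 0.16 (working shown to 5 dp, full precision carried).
Each pᵢ ln pᵢ term: 0.04×(-3.21888)=-0.12876, 0.08×(-2.52573)=-0.20206, 0.48×(-0.73397)=-0.35231, 0.2×(-1.60944)=-0.32189, 0.04×(-3.21888)=-0.12876, 0.16×(-1.83258)=-0.29321.
Sum = -1.42697, so H' = 1.427.

1.427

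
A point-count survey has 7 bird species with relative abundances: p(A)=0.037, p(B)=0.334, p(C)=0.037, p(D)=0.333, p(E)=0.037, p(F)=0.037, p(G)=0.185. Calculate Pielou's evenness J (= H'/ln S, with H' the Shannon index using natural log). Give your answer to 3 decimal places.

0.788

H' = −Σ pᵢ ln pᵢ = −((-0.12198) + (-0.36627) + (-0.12198) + (-0.36617) + (-0.12198) + (-0.12198) + (-0.31217)) = 1.53254 (working shown to 5 dp, full precision carried).
With S = 7 species, ln S = 1.94591, so J = 1.53254/1.94591 = 0.78757, i.e. 0.788 to 3 decimal places.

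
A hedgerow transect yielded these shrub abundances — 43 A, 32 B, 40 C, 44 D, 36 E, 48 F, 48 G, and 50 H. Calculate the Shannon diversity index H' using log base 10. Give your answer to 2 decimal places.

0.90

Total N = 43+32+40+44+36+48+48+50 = 341, so the proportions are 0.1261, 0.0938, 0.1173, 0.129, 0.1056, 0.1408, 0.1408, 0.1466 (working shown to 4 dp, full precision carried).
Each pᵢ log₁₀ pᵢ term: 0.1261×(-0.8993)=-0.1134, 0.0938×(-1.0276)=-0.0964, 0.1173×(-0.9307)=-0.1092, 0.129×(-0.8893)=-0.1147, 0.1056×(-0.9765)=-0.1031, 0.1408×(-0.8515)=-0.1199, 0.1408×(-0.8515)=-0.1199, 0.1466×(-0.8338)=-0.1223.
Sum = -0.8988, so H' = 0.90.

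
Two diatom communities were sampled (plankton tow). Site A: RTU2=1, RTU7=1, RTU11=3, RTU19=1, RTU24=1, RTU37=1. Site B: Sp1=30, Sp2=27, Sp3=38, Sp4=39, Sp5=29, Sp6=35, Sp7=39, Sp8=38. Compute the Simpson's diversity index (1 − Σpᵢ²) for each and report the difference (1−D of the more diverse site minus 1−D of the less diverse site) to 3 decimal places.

Site A: N=8, proportions 0.125, 0.125, 0.375, 0.125, 0.125, 0.125, giving 1−D = 0.78125 (working shown to 5 dp, full precision carried).
Site B: N=275, proportions 0.10909, 0.09818, 0.13818, 0.14182, 0.10545, 0.12727, 0.14182, 0.13818, giving 1−D = 0.87273.
Difference = |0.78125 − 0.87273| = 0.09148, i.e. 0.091 to 3 decimal places.

0.091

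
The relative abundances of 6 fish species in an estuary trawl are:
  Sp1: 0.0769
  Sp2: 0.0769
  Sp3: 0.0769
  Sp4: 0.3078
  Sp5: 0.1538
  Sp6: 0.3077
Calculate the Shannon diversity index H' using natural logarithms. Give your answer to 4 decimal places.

1.6051

Each pᵢ ln pᵢ term (working shown to 6 dp, full precision carried): 0.0769×(-2.565249)=-0.197268, 0.0769×(-2.565249)=-0.197268, 0.0769×(-2.565249)=-0.197268, 0.3078×(-1.178305)=-0.362682, 0.1538×(-1.872102)=-0.287929, 0.3077×(-1.178630)=-0.362664.
Sum = -1.605079, so H' = 1.6051.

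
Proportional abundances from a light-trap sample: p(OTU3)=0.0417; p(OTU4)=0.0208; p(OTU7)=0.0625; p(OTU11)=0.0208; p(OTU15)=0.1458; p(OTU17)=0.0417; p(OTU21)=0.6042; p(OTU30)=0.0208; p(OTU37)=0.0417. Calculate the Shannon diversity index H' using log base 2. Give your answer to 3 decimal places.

Each pᵢ log₂ pᵢ term (working shown to 5 dp, full precision carried): 0.0417×(-4.58381)=-0.19114, 0.0208×(-5.58727)=-0.11622, 0.0625×(-4.00000)=-0.25000, 0.0208×(-5.58727)=-0.11622, 0.1458×(-2.77794)=-0.40502, 0.0417×(-4.58381)=-0.19114, 0.6042×(-0.72690)=-0.43919, 0.0208×(-5.58727)=-0.11622, 0.0417×(-4.58381)=-0.19114.
Sum = -2.01630, so H' = 2.016.

2.016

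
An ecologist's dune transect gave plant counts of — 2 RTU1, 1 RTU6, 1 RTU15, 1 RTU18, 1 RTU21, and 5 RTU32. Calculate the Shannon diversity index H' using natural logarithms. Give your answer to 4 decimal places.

Total N = 2+1+1+1+1+5 = 11, so the proportions are 0.181818, 0.090909, 0.090909, 0.090909, 0.090909, 0.454545 (working shown to 6 dp, full precision carried).
Each pᵢ ln pᵢ term: 0.181818×(-1.704748)=-0.309954, 0.090909×(-2.397895)=-0.217990, 0.090909×(-2.397895)=-0.217990, 0.090909×(-2.397895)=-0.217990, 0.090909×(-2.397895)=-0.217990, 0.454545×(-0.788457)=-0.358390.
Sum = -1.540306, so H' = 1.5403.

1.5403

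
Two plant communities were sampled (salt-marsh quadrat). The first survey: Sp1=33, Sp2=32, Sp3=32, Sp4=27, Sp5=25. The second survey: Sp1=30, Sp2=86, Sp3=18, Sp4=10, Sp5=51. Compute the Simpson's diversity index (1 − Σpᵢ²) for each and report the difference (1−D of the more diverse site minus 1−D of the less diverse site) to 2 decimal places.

The first survey: N=149, proportions 0.2215, 0.2148, 0.2148, 0.1812, 0.1678, giving 1−D = 0.7977 (working shown to 4 dp, full precision carried).
The second survey: N=195, proportions 0.1538, 0.441, 0.0923, 0.0513, 0.2615, giving 1−D = 0.7023.
Difference = |0.7977 − 0.7023| = 0.0954, i.e. 0.10 to 2 decimal places.

0.10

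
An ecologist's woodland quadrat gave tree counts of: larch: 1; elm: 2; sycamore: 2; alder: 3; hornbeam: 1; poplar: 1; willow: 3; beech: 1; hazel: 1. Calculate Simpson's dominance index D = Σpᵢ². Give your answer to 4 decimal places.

0.1378

Total N = 1+2+2+3+1+1+3+1+1 = 15, so the proportions are 0.066667, 0.133333, 0.133333, 0.2, 0.066667, 0.066667, 0.2, 0.066667, 0.066667 (working shown to 6 dp, full precision carried).
D = 0.066667² + 0.133333² + 0.133333² + 0.2² + 0.066667² + 0.066667² + 0.2² + 0.066667² + 0.066667² = 0.004444 + 0.017778 + 0.017778 + 0.040000 + 0.004444 + 0.004444 + 0.040000 + 0.004444 + 0.004444 = 0.137778.
To 4 decimal places, D = 0.1378.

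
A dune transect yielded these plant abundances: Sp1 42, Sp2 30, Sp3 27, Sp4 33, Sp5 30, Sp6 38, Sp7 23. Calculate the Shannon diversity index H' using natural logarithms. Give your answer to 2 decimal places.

1.93

Total N = 42+30+27+33+30+38+23 = 223, so the proportions are 0.1883, 0.1345, 0.1211, 0.148, 0.1345, 0.1704, 0.1031 (working shown to 4 dp, full precision carried).
Each pᵢ ln pᵢ term: 0.1883×(-1.6695)=-0.3144, 0.1345×(-2.0060)=-0.2699, 0.1211×(-2.1113)=-0.2556, 0.148×(-1.9107)=-0.2827, 0.1345×(-2.0060)=-0.2699, 0.1704×(-1.7696)=-0.3015, 0.1031×(-2.2717)=-0.2343.
Sum = -1.9284, so H' = 1.93.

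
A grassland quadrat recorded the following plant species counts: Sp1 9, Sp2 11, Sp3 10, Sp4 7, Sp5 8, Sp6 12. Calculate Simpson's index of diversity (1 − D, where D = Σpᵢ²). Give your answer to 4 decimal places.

Total N = 9+11+10+7+8+12 = 57, so the proportions are 0.157895, 0.192982, 0.175439, 0.122807, 0.140351, 0.210526 (working shown to 6 dp, full precision carried).
D = 0.157895² + 0.192982² + 0.175439² + 0.122807² + 0.140351² + 0.210526² = 0.024931 + 0.037242 + 0.030779 + 0.015082 + 0.019698 + 0.044321 = 0.172053.
So 1 − D = 0.827947, i.e. 0.8279 to 4 decimal places.

0.8279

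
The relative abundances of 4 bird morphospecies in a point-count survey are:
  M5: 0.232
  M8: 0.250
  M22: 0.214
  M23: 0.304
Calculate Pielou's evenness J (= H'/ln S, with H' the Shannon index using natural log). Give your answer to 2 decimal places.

0.99

H' = −Σ pᵢ ln pᵢ = −((-0.3390) + (-0.3466) + (-0.3299) + (-0.3620)) = 1.3775 (working shown to 4 dp, full precision carried).
With S = 4 species, ln S = 1.3863, so J = 1.3775/1.3863 = 0.9936, i.e. 0.99 to 2 decimal places.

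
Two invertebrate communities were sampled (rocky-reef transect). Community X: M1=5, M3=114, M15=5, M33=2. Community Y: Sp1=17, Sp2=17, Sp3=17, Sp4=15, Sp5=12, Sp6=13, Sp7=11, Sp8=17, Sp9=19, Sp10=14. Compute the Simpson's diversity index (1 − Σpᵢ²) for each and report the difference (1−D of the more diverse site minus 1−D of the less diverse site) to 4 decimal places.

Community X: N=126, proportions 0.039683, 0.904762, 0.039683, 0.015873, giving 1−D = 0.178005 (working shown to 6 dp, full precision carried).
Community Y: N=152, proportions 0.111842, 0.111842, 0.111842, 0.098684, 0.078947, 0.085526, 0.072368, 0.111842, 0.125, 0.092105, giving 1−D = 0.897334.
Difference = |0.178005 − 0.897334| = 0.719329, i.e. 0.7193 to 4 decimal places.

0.7193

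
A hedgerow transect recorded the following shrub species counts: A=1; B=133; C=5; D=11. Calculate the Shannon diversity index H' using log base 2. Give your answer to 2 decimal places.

0.64

Total N = 1+133+5+11 = 150, so the proportions are 0.0067, 0.8867, 0.0333, 0.0733 (working shown to 4 dp, full precision carried).
Each pᵢ log₂ pᵢ term: 0.0067×(-7.2288)=-0.0482, 0.8867×(-0.1735)=-0.1539, 0.0333×(-4.9069)=-0.1636, 0.0733×(-3.7694)=-0.2764.
Sum = -0.6420, so H' = 0.64.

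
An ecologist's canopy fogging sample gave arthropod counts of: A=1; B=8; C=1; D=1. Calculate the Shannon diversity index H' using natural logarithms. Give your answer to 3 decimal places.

0.886

Total N = 1+8+1+1 = 11, so the proportions are 0.09091, 0.72727, 0.09091, 0.09091 (working shown to 5 dp, full precision carried).
Each pᵢ ln pᵢ term: 0.09091×(-2.39790)=-0.21799, 0.72727×(-0.31845)=-0.23160, 0.09091×(-2.39790)=-0.21799, 0.09091×(-2.39790)=-0.21799.
Sum = -0.88557, so H' = 0.886.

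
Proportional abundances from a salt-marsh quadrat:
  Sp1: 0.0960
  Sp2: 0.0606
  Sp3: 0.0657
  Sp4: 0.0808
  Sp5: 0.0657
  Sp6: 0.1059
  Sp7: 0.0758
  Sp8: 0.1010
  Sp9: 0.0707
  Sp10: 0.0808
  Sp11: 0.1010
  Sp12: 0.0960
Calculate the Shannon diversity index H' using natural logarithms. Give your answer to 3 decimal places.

Each pᵢ ln pᵢ term (working shown to 5 dp, full precision carried): 0.096×(-2.34341)=-0.22497, 0.0606×(-2.80346)=-0.16989, 0.0657×(-2.72266)=-0.17888, 0.0808×(-2.51578)=-0.20327, 0.0657×(-2.72266)=-0.17888, 0.1059×(-2.24526)=-0.23777, 0.0758×(-2.57966)=-0.19554, 0.101×(-2.29263)=-0.23156, 0.0707×(-2.64931)=-0.18731, 0.0808×(-2.51578)=-0.20327, 0.101×(-2.29263)=-0.23156, 0.096×(-2.34341)=-0.22497.
Sum = -2.46786, so H' = 2.468.

2.468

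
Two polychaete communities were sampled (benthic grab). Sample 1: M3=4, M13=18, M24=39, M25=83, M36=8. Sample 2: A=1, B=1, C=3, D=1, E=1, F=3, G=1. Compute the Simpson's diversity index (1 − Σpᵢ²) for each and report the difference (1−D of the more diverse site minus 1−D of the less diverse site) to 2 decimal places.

Sample 1: N=152, proportions 0.0263, 0.1184, 0.2566, 0.5461, 0.0526, giving 1−D = 0.6185 (working shown to 4 dp, full precision carried).
Sample 2: N=11, proportions 0.0909, 0.0909, 0.2727, 0.0909, 0.0909, 0.2727, 0.0909, giving 1−D = 0.8099.
Difference = |0.6185 − 0.8099| = 0.1914, i.e. 0.19 to 2 decimal places.

0.19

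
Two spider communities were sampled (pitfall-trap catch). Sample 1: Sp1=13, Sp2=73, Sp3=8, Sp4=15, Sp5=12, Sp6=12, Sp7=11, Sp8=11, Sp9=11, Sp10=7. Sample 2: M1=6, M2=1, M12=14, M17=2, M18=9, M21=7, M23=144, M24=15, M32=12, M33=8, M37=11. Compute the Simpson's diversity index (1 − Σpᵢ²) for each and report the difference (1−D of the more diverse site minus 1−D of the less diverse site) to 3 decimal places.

0.196

Sample 1: N=173, proportions 0.07514, 0.42197, 0.04624, 0.08671, 0.06936, 0.06936, 0.06358, 0.06358, 0.06358, 0.04046, giving 1−D = 0.78325 (working shown to 5 dp, full precision carried).
Sample 2: N=229, proportions 0.0262, 0.00437, 0.06114, 0.00873, 0.0393, 0.03057, 0.62882, 0.0655, 0.0524, 0.03493, 0.04803, giving 1−D = 0.58702.
Difference = |0.78325 − 0.58702| = 0.19623, i.e. 0.196 to 3 decimal places.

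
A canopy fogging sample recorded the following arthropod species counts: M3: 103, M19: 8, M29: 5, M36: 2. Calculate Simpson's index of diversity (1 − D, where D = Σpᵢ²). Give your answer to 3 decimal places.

Total N = 103+8+5+2 = 118, so the proportions are 0.87288, 0.0678, 0.04237, 0.01695 (working shown to 5 dp, full precision carried).
D = 0.87288² + 0.0678² + 0.04237² + 0.01695² = 0.76192 + 0.00460 + 0.00180 + 0.00029 = 0.76860.
So 1 − D = 0.23140, i.e. 0.231 to 3 decimal places.

0.231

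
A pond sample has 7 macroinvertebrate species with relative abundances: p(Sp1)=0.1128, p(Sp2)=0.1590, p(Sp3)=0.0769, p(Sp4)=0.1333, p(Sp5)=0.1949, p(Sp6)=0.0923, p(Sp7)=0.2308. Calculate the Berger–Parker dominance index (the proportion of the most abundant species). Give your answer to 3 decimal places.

The largest proportion is 0.2308, i.e. d = 0.231 to 3 decimal places.

0.231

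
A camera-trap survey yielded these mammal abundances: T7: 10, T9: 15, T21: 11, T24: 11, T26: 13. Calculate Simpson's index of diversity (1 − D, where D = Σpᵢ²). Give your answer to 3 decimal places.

Total N = 10+15+11+11+13 = 60, so the proportions are 0.16667, 0.25, 0.18333, 0.18333, 0.21667 (working shown to 5 dp, full precision carried).
D = 0.16667² + 0.25² + 0.18333² + 0.18333² + 0.21667² = 0.02778 + 0.06250 + 0.03361 + 0.03361 + 0.04694 = 0.20444.
So 1 − D = 0.79556, i.e. 0.796 to 3 decimal places.

0.796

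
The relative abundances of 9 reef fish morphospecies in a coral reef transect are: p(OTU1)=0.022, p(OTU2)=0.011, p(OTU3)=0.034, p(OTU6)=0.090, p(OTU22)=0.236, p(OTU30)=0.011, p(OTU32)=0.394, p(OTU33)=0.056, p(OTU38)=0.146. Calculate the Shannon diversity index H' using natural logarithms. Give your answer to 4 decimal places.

1.6649

Each pᵢ ln pᵢ term (working shown to 6 dp, full precision carried): 0.022×(-3.816713)=-0.083968, 0.011×(-4.509860)=-0.049608, 0.034×(-3.381395)=-0.114967, 0.09×(-2.407946)=-0.216715, 0.236×(-1.443923)=-0.340766, 0.011×(-4.509860)=-0.049608, 0.394×(-0.931404)=-0.366973, 0.056×(-2.882404)=-0.161415, 0.146×(-1.924149)=-0.280926.
Sum = -1.664947, so H' = 1.6649.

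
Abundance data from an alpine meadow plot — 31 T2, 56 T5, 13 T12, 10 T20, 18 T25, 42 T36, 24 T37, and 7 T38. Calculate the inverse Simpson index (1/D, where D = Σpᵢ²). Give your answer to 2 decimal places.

5.71

Total N = 31+56+13+10+18+42+24+7 = 201, so the proportions are 0.154229, 0.278607, 0.064677, 0.049751, 0.089552, 0.208955, 0.119403, 0.034826 (working shown to 6 dp, full precision carried).
D = 0.154229² + 0.278607² + 0.064677² + 0.049751² + 0.089552² + 0.208955² + 0.119403² + 0.034826² = 0.023787 + 0.077622 + 0.004183 + 0.002475 + 0.008020 + 0.043662 + 0.014257 + 0.001213 = 0.175218.
So 1/D = 5.7072, i.e. 5.71 to 2 decimal places.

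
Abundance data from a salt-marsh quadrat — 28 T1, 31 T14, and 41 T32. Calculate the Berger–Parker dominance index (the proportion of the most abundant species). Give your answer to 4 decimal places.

Total N = 28+31+41 = 100, so the proportions are 0.28, 0.31, 0.41 (working shown to 6 dp, full precision carried).
The largest proportion is 0.41, i.e. d = 0.4100 to 4 decimal places.

0.4100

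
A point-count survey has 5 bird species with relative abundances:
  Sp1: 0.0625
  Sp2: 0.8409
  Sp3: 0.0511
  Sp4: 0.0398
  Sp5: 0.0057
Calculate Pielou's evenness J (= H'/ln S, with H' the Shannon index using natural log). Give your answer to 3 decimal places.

H' = −Σ pᵢ ln pᵢ = −((-0.17329) + (-0.14571) + (-0.15197) + (-0.12831) + (-0.02945)) = 0.62873 (working shown to 5 dp, full precision carried).
With S = 5 species, ln S = 1.60944, so J = 0.62873/1.60944 = 0.39065, i.e. 0.391 to 3 decimal places.

0.391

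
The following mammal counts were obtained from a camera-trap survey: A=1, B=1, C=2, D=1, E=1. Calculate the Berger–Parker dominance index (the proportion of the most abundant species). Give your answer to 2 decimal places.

0.33

Total N = 1+1+2+1+1 = 6, so the proportions are 0.1667, 0.1667, 0.3333, 0.1667, 0.1667 (working shown to 4 dp, full precision carried).
The largest proportion is 0.3333, i.e. d = 0.33 to 2 decimal places.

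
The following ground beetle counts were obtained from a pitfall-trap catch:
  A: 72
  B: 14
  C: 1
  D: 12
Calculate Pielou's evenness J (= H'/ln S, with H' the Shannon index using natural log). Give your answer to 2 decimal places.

0.58

Total N = 72+14+1+12 = 99, so the proportions are 0.7273, 0.1414, 0.0101, 0.1212 (working shown to 4 dp, full precision carried).
H' = −Σ pᵢ ln pᵢ = −((-0.2316) + (-0.2766) + (-0.0464) + (-0.2558)) = 0.8104.
With S = 4 species, ln S = 1.3863, so J = 0.8104/1.3863 = 0.5846, i.e. 0.58 to 2 decimal places.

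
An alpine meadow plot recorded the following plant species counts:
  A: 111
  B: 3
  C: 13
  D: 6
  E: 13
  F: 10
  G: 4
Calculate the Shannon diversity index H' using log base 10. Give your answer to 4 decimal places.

Total N = 111+3+13+6+13+10+4 = 160, so the proportions are 0.69375, 0.01875, 0.08125, 0.0375, 0.08125, 0.0625, 0.025 (working shown to 6 dp, full precision carried).
Each pᵢ log₁₀ pᵢ term: 0.69375×(-0.158797)=-0.110165, 0.01875×(-1.726999)=-0.032381, 0.08125×(-1.090177)=-0.088577, 0.0375×(-1.425969)=-0.053474, 0.08125×(-1.090177)=-0.088577, 0.0625×(-1.204120)=-0.075257, 0.025×(-1.602060)=-0.040051.
Sum = -0.488483, so H' = 0.4885.

0.4885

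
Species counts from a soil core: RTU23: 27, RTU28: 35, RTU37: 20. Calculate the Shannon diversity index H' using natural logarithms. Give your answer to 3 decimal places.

1.073

Total N = 27+35+20 = 82, so the proportions are 0.32927, 0.42683, 0.2439 (working shown to 5 dp, full precision carried).
Each pᵢ ln pᵢ term: 0.32927×(-1.11088)=-0.36578, 0.42683×(-0.85137)=-0.36339, 0.2439×(-1.41099)=-0.34414.
Sum = -1.07331, so H' = 1.073.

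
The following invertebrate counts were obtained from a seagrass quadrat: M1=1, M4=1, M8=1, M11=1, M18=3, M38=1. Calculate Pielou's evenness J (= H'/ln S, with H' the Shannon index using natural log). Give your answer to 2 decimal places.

Total N = 1+1+1+1+3+1 = 8, so the proportions are 0.125, 0.125, 0.125, 0.125, 0.375, 0.125 (working shown to 4 dp, full precision carried).
H' = −Σ pᵢ ln pᵢ = −((-0.2599) + (-0.2599) + (-0.2599) + (-0.2599) + (-0.3678) + (-0.2599)) = 1.6675.
With S = 6 species, ln S = 1.7918, so J = 1.6675/1.7918 = 0.9306, i.e. 0.93 to 2 decimal places.

0.93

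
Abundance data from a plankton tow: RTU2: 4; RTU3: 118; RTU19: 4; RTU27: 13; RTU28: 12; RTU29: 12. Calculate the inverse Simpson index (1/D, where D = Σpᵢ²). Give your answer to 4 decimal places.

Total N = 4+118+4+13+12+12 = 163, so the proportions are 0.0245399, 0.7239264, 0.0245399, 0.0797546, 0.0736196, 0.0736196 (working shown to 7 dp, full precision carried).
D = 0.0245399² + 0.7239264² + 0.0245399² + 0.0797546² + 0.0736196² + 0.0736196² = 0.0006022 + 0.5240694 + 0.0006022 + 0.0063608 + 0.0054199 + 0.0054199 = 0.5424743.
So 1/D = 1.843405, i.e. 1.8434 to 4 decimal places.

1.8434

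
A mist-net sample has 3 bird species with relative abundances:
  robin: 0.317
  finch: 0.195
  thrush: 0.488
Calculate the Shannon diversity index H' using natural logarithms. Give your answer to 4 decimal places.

1.0331

Each pᵢ ln pᵢ term (working shown to 6 dp, full precision carried): 0.317×(-1.148854)=-0.364187, 0.195×(-1.634756)=-0.318777, 0.488×(-0.717440)=-0.350111.
Sum = -1.033075, so H' = 1.0331.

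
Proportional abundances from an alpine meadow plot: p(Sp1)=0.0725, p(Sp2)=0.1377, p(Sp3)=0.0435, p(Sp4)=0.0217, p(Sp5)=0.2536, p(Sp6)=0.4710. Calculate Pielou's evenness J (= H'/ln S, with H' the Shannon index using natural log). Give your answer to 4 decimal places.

H' = −Σ pᵢ ln pᵢ = −((-0.190252) + (-0.273015) + (-0.136372) + (-0.083121) + (-0.347938) + (-0.354615)) = 1.385313 (working shown to 6 dp, full precision carried).
With S = 6 species, ln S = 1.791759, so J = 1.385313/1.791759 = 0.773158, i.e. 0.7732 to 4 decimal places.

0.7732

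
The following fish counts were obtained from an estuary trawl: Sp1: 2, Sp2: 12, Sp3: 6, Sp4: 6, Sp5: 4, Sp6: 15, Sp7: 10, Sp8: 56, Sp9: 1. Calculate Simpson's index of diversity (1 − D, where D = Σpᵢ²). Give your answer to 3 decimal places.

0.705

Total N = 2+12+6+6+4+15+10+56+1 = 112, so the proportions are 0.01786, 0.10714, 0.05357, 0.05357, 0.03571, 0.13393, 0.08929, 0.5, 0.00893 (working shown to 5 dp, full precision carried).
D = 0.01786² + 0.10714² + 0.05357² + 0.05357² + 0.03571² + 0.13393² + 0.08929² + 0.5² + 0.00893² = 0.00032 + 0.01148 + 0.00287 + 0.00287 + 0.00128 + 0.01794 + 0.00797 + 0.25000 + 0.00008 = 0.29480.
So 1 − D = 0.70520, i.e. 0.705 to 3 decimal places.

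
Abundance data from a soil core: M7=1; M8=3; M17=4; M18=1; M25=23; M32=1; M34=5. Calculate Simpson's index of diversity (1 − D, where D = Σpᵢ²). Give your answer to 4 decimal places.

0.5970

Total N = 1+3+4+1+23+1+5 = 38, so the proportions are 0.026316, 0.078947, 0.105263, 0.026316, 0.605263, 0.026316, 0.131579 (working shown to 6 dp, full precision carried).
D = 0.026316² + 0.078947² + 0.105263² + 0.026316² + 0.605263² + 0.026316² + 0.131579² = 0.000693 + 0.006233 + 0.011080 + 0.000693 + 0.366343 + 0.000693 + 0.017313 = 0.403047.
So 1 − D = 0.596953, i.e. 0.5970 to 4 decimal places.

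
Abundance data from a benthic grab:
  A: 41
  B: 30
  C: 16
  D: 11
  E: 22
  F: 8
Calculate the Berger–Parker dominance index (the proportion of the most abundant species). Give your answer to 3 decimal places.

0.320

Total N = 41+30+16+11+22+8 = 128, so the proportions are 0.32031, 0.23438, 0.125, 0.08594, 0.17188, 0.0625 (working shown to 5 dp, full precision carried).
The largest proportion is 0.32031, i.e. d = 0.320 to 3 decimal places.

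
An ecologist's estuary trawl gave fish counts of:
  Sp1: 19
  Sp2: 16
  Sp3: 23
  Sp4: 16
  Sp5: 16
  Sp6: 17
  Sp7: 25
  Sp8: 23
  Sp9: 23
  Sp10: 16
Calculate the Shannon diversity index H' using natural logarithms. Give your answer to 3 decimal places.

2.287

Total N = 19+16+23+16+16+17+25+23+23+16 = 194, so the proportions are 0.09794, 0.08247, 0.11856, 0.08247, 0.08247, 0.08763, 0.12887, 0.11856, 0.11856, 0.08247 (working shown to 5 dp, full precision carried).
Each pᵢ ln pᵢ term: 0.09794×(-2.32342)=-0.22755, 0.08247×(-2.49527)=-0.20580, 0.11856×(-2.13236)=-0.25281, 0.08247×(-2.49527)=-0.20580, 0.08247×(-2.49527)=-0.20580, 0.08763×(-2.43464)=-0.21335, 0.12887×(-2.04898)=-0.26404, 0.11856×(-2.13236)=-0.25281, 0.11856×(-2.13236)=-0.25281, 0.08247×(-2.49527)=-0.20580.
Sum = -2.28654, so H' = 2.287.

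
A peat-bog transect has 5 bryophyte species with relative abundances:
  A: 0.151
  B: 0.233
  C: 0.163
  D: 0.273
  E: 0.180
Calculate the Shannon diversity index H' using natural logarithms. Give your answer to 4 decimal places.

Each pᵢ ln pᵢ term (working shown to 6 dp, full precision carried): 0.151×(-1.890475)=-0.285462, 0.233×(-1.456717)=-0.339415, 0.163×(-1.814005)=-0.295683, 0.273×(-1.298283)=-0.354431, 0.18×(-1.714798)=-0.308664.
Sum = -1.583655, so H' = 1.5837.

1.5837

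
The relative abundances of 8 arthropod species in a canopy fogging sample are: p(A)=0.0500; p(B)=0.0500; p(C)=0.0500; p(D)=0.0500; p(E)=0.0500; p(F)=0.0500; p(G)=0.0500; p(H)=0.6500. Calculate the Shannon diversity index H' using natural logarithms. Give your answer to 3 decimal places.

Each pᵢ ln pᵢ term (working shown to 5 dp, full precision carried): 0.05×(-2.99573)=-0.14979, 0.05×(-2.99573)=-0.14979, 0.05×(-2.99573)=-0.14979, 0.05×(-2.99573)=-0.14979, 0.05×(-2.99573)=-0.14979, 0.05×(-2.99573)=-0.14979, 0.05×(-2.99573)=-0.14979, 0.65×(-0.43078)=-0.28001.
Sum = -1.32852, so H' = 1.329.

1.329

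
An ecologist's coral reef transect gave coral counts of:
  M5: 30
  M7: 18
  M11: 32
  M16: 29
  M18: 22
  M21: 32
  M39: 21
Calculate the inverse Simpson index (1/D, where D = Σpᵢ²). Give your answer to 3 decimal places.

6.720

Total N = 30+18+32+29+22+32+21 = 184, so the proportions are 0.1630435, 0.0978261, 0.173913, 0.1576087, 0.1195652, 0.173913, 0.1141304 (working shown to 7 dp, full precision carried).
D = 0.1630435² + 0.0978261² + 0.173913² + 0.1576087² + 0.1195652² + 0.173913² + 0.1141304² = 0.0265832 + 0.0095699 + 0.0302457 + 0.0248405 + 0.0142958 + 0.0302457 + 0.0130258 = 0.1488067.
So 1/D = 6.72013, i.e. 6.720 to 3 decimal places.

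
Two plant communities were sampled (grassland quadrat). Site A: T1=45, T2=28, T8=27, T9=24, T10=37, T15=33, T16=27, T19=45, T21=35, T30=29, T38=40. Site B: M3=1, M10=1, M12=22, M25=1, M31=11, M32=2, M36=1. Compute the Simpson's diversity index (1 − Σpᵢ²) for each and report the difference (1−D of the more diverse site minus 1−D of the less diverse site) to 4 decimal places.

0.3081

Site A: N=370, proportions 0.121622, 0.075676, 0.072973, 0.064865, 0.1, 0.089189, 0.072973, 0.121622, 0.094595, 0.078378, 0.108108, giving 1−D = 0.905099 (working shown to 6 dp, full precision carried).
Site B: N=39, proportions 0.025641, 0.025641, 0.564103, 0.025641, 0.282051, 0.051282, 0.025641, giving 1−D = 0.596976.
Difference = |0.905099 − 0.596976| = 0.308123, i.e. 0.3081 to 4 decimal places.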